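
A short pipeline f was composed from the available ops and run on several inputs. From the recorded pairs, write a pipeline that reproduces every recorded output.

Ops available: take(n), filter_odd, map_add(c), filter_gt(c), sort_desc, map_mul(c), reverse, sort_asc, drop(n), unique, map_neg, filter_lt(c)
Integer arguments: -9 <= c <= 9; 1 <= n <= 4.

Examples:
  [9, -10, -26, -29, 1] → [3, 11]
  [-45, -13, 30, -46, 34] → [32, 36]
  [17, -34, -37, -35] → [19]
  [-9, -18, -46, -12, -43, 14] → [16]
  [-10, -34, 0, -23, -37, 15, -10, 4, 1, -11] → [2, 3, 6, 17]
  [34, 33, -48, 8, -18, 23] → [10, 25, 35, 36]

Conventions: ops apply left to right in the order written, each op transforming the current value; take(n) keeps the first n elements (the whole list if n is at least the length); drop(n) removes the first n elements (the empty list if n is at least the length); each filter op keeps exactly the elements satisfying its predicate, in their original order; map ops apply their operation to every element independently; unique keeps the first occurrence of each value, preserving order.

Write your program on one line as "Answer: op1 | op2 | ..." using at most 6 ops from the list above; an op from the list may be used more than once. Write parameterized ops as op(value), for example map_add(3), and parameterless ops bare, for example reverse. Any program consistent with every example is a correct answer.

sort_asc | unique | drop(1) | map_add(2) | filter_gt(-2)

Check, running the answer program on each example:
  [9, -10, -26, -29, 1] -> [-29, -26, -10, 1, 9] -> [-29, -26, -10, 1, 9] -> [-26, -10, 1, 9] -> [-24, -8, 3, 11] -> [3, 11]
  [-45, -13, 30, -46, 34] -> [-46, -45, -13, 30, 34] -> [-46, -45, -13, 30, 34] -> [-45, -13, 30, 34] -> [-43, -11, 32, 36] -> [32, 36]
  [17, -34, -37, -35] -> [-37, -35, -34, 17] -> [-37, -35, -34, 17] -> [-35, -34, 17] -> [-33, -32, 19] -> [19]
  [-9, -18, -46, -12, -43, 14] -> [-46, -43, -18, -12, -9, 14] -> [-46, -43, -18, -12, -9, 14] -> [-43, -18, -12, -9, 14] -> [-41, -16, -10, -7, 16] -> [16]
  [-10, -34, 0, -23, -37, 15, -10, 4, 1, -11] -> [-37, -34, -23, -11, -10, -10, 0, 1, 4, 15] -> [-37, -34, -23, -11, -10, 0, 1, 4, 15] -> [-34, -23, -11, -10, 0, 1, 4, 15] -> [-32, -21, -9, -8, 2, 3, 6, 17] -> [2, 3, 6, 17]
  [34, 33, -48, 8, -18, 23] -> [-48, -18, 8, 23, 33, 34] -> [-48, -18, 8, 23, 33, 34] -> [-18, 8, 23, 33, 34] -> [-16, 10, 25, 35, 36] -> [10, 25, 35, 36]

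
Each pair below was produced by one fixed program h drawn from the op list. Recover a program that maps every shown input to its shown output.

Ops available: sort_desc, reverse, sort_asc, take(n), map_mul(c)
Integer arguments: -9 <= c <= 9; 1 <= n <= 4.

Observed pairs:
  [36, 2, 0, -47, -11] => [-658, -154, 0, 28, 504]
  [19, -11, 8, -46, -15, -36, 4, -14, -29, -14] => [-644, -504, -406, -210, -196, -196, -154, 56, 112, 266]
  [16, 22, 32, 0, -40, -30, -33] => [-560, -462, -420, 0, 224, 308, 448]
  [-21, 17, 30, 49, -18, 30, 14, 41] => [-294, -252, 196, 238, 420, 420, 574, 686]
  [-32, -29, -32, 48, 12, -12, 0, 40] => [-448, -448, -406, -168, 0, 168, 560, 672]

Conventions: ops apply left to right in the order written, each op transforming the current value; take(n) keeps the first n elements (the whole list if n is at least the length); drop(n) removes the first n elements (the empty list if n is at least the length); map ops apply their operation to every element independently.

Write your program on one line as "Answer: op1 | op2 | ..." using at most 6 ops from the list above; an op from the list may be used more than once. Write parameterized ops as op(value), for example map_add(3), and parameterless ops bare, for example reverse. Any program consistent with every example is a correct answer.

reverse | map_mul(2) | sort_desc | sort_asc | map_mul(7)

Check, running the answer program on each example:
  [36, 2, 0, -47, -11] -> [-11, -47, 0, 2, 36] -> [-22, -94, 0, 4, 72] -> [72, 4, 0, -22, -94] -> [-94, -22, 0, 4, 72] -> [-658, -154, 0, 28, 504]
  [19, -11, 8, -46, -15, -36, 4, -14, -29, -14] -> [-14, -29, -14, 4, -36, -15, -46, 8, -11, 19] -> [-28, -58, -28, 8, -72, -30, -92, 16, -22, 38] -> [38, 16, 8, -22, -28, -28, -30, -58, -72, -92] -> [-92, -72, -58, -30, -28, -28, -22, 8, 16, 38] -> [-644, -504, -406, -210, -196, -196, -154, 56, 112, 266]
  [16, 22, 32, 0, -40, -30, -33] -> [-33, -30, -40, 0, 32, 22, 16] -> [-66, -60, -80, 0, 64, 44, 32] -> [64, 44, 32, 0, -60, -66, -80] -> [-80, -66, -60, 0, 32, 44, 64] -> [-560, -462, -420, 0, 224, 308, 448]
  [-21, 17, 30, 49, -18, 30, 14, 41] -> [41, 14, 30, -18, 49, 30, 17, -21] -> [82, 28, 60, -36, 98, 60, 34, -42] -> [98, 82, 60, 60, 34, 28, -36, -42] -> [-42, -36, 28, 34, 60, 60, 82, 98] -> [-294, -252, 196, 238, 420, 420, 574, 686]
  [-32, -29, -32, 48, 12, -12, 0, 40] -> [40, 0, -12, 12, 48, -32, -29, -32] -> [80, 0, -24, 24, 96, -64, -58, -64] -> [96, 80, 24, 0, -24, -58, -64, -64] -> [-64, -64, -58, -24, 0, 24, 80, 96] -> [-448, -448, -406, -168, 0, 168, 560, 672]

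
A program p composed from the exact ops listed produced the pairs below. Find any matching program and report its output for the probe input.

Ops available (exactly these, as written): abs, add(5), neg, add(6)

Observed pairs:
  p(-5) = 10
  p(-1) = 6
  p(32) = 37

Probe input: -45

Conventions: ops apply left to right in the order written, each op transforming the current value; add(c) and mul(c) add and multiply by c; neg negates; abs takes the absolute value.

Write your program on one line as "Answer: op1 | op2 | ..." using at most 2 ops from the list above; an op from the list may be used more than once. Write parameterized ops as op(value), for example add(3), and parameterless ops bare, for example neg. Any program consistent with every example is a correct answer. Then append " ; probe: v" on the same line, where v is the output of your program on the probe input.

abs | add(5) ; probe: 50

Check, running the answer program on each example:
  -5 -> 5 -> 10
  -1 -> 1 -> 6
  32 -> 32 -> 37
  probe: -45 -> 45 -> 50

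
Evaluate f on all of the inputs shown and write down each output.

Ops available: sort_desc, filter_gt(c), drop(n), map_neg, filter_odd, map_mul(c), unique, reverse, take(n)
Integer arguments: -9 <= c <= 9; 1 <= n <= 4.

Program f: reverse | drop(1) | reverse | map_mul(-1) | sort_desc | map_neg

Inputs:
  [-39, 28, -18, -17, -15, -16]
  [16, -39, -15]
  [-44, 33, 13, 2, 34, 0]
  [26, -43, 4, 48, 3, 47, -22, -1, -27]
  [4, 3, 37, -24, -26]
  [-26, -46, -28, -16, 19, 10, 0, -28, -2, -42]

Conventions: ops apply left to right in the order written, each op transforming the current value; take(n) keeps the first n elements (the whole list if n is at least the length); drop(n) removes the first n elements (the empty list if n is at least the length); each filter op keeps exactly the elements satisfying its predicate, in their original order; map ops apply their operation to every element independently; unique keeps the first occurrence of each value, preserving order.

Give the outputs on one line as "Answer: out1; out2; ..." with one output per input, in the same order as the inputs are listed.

Execution, op by op:
  [-39, 28, -18, -17, -15, -16] -> [-16, -15, -17, -18, 28, -39] -> [-15, -17, -18, 28, -39] -> [-39, 28, -18, -17, -15] -> [39, -28, 18, 17, 15] -> [39, 18, 17, 15, -28] -> [-39, -18, -17, -15, 28]
  [16, -39, -15] -> [-15, -39, 16] -> [-39, 16] -> [16, -39] -> [-16, 39] -> [39, -16] -> [-39, 16]
  [-44, 33, 13, 2, 34, 0] -> [0, 34, 2, 13, 33, -44] -> [34, 2, 13, 33, -44] -> [-44, 33, 13, 2, 34] -> [44, -33, -13, -2, -34] -> [44, -2, -13, -33, -34] -> [-44, 2, 13, 33, 34]
  [26, -43, 4, 48, 3, 47, -22, -1, -27] -> [-27, -1, -22, 47, 3, 48, 4, -43, 26] -> [-1, -22, 47, 3, 48, 4, -43, 26] -> [26, -43, 4, 48, 3, 47, -22, -1] -> [-26, 43, -4, -48, -3, -47, 22, 1] -> [43, 22, 1, -3, -4, -26, -47, -48] -> [-43, -22, -1, 3, 4, 26, 47, 48]
  [4, 3, 37, -24, -26] -> [-26, -24, 37, 3, 4] -> [-24, 37, 3, 4] -> [4, 3, 37, -24] -> [-4, -3, -37, 24] -> [24, -3, -4, -37] -> [-24, 3, 4, 37]
  [-26, -46, -28, -16, 19, 10, 0, -28, -2, -42] -> [-42, -2, -28, 0, 10, 19, -16, -28, -46, -26] -> [-2, -28, 0, 10, 19, -16, -28, -46, -26] -> [-26, -46, -28, -16, 19, 10, 0, -28, -2] -> [26, 46, 28, 16, -19, -10, 0, 28, 2] -> [46, 28, 28, 26, 16, 2, 0, -10, -19] -> [-46, -28, -28, -26, -16, -2, 0, 10, 19]

[-39, -18, -17, -15, 28]; [-39, 16]; [-44, 2, 13, 33, 34]; [-43, -22, -1, 3, 4, 26, 47, 48]; [-24, 3, 4, 37]; [-46, -28, -28, -26, -16, -2, 0, 10, 19]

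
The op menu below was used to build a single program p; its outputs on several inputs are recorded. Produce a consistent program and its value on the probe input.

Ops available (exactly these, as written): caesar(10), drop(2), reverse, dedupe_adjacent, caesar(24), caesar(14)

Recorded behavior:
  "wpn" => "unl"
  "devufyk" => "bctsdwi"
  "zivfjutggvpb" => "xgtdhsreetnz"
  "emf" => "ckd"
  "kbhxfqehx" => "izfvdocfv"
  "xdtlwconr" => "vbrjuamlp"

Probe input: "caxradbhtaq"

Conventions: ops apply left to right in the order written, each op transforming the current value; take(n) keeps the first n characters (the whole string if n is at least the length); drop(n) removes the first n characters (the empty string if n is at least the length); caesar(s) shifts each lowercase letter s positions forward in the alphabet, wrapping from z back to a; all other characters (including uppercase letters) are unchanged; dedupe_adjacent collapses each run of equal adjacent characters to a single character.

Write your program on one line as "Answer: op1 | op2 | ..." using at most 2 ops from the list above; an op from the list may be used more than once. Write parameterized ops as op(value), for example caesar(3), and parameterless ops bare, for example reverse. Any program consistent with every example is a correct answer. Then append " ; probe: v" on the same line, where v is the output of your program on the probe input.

caesar(10) | caesar(14) ; probe: "ayvpybzfryo"

Check, running the answer program on each example:
  "wpn" -> "gzx" -> "unl"
  "devufyk" -> "nofepiu" -> "bctsdwi"
  "zivfjutggvpb" -> "jsfptedqqfzl" -> "xgtdhsreetnz"
  "emf" -> "owp" -> "ckd"
  "kbhxfqehx" -> "ulrhpaorh" -> "izfvdocfv"
  "xdtlwconr" -> "hndvgmyxb" -> "vbrjuamlp"
  probe: "caxradbhtaq" -> "mkhbknlrdka" -> "ayvpybzfryo"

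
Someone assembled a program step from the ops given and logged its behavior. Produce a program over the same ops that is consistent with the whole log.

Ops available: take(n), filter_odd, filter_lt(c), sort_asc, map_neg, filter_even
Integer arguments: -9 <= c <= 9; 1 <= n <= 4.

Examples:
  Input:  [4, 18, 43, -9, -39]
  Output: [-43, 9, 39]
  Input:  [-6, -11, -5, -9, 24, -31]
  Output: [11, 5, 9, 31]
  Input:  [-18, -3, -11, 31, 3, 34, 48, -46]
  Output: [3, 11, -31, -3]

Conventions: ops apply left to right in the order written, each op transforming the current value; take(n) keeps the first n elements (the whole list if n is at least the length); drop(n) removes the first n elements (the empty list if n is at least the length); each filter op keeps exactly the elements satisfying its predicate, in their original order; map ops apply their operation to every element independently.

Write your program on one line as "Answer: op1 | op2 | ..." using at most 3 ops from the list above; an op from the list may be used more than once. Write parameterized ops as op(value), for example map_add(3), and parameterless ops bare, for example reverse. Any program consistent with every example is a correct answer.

map_neg | filter_odd

Check, running the answer program on each example:
  [4, 18, 43, -9, -39] -> [-4, -18, -43, 9, 39] -> [-43, 9, 39]
  [-6, -11, -5, -9, 24, -31] -> [6, 11, 5, 9, -24, 31] -> [11, 5, 9, 31]
  [-18, -3, -11, 31, 3, 34, 48, -46] -> [18, 3, 11, -31, -3, -34, -48, 46] -> [3, 11, -31, -3]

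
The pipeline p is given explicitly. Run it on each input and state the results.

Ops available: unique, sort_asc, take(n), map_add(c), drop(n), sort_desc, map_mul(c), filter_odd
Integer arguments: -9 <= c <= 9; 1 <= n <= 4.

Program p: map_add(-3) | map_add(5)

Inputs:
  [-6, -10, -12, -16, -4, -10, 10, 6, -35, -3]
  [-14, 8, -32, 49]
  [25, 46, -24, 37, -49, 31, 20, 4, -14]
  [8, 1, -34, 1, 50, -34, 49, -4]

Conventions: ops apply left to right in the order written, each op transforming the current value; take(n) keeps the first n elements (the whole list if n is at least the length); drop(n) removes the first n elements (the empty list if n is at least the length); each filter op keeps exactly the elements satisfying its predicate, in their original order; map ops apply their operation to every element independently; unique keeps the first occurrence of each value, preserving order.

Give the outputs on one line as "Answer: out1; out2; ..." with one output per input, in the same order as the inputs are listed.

[-4, -8, -10, -14, -2, -8, 12, 8, -33, -1]; [-12, 10, -30, 51]; [27, 48, -22, 39, -47, 33, 22, 6, -12]; [10, 3, -32, 3, 52, -32, 51, -2]

Execution, op by op:
  [-6, -10, -12, -16, -4, -10, 10, 6, -35, -3] -> [-9, -13, -15, -19, -7, -13, 7, 3, -38, -6] -> [-4, -8, -10, -14, -2, -8, 12, 8, -33, -1]
  [-14, 8, -32, 49] -> [-17, 5, -35, 46] -> [-12, 10, -30, 51]
  [25, 46, -24, 37, -49, 31, 20, 4, -14] -> [22, 43, -27, 34, -52, 28, 17, 1, -17] -> [27, 48, -22, 39, -47, 33, 22, 6, -12]
  [8, 1, -34, 1, 50, -34, 49, -4] -> [5, -2, -37, -2, 47, -37, 46, -7] -> [10, 3, -32, 3, 52, -32, 51, -2]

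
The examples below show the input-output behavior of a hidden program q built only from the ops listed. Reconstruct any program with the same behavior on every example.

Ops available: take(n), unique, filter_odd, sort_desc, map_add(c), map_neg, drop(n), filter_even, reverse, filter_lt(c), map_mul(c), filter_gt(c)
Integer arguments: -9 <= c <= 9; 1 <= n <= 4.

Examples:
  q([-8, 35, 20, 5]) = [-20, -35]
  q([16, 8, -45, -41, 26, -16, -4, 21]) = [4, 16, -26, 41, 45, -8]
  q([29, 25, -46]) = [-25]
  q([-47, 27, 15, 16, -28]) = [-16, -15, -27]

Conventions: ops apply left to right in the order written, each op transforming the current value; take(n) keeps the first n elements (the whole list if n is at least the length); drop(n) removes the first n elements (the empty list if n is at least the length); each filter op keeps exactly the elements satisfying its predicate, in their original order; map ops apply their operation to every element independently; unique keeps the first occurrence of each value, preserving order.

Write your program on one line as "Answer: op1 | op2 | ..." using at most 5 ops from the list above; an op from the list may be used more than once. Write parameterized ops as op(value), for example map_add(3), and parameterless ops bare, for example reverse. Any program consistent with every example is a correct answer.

drop(1) | map_neg | reverse | drop(1)

Check, running the answer program on each example:
  [-8, 35, 20, 5] -> [35, 20, 5] -> [-35, -20, -5] -> [-5, -20, -35] -> [-20, -35]
  [16, 8, -45, -41, 26, -16, -4, 21] -> [8, -45, -41, 26, -16, -4, 21] -> [-8, 45, 41, -26, 16, 4, -21] -> [-21, 4, 16, -26, 41, 45, -8] -> [4, 16, -26, 41, 45, -8]
  [29, 25, -46] -> [25, -46] -> [-25, 46] -> [46, -25] -> [-25]
  [-47, 27, 15, 16, -28] -> [27, 15, 16, -28] -> [-27, -15, -16, 28] -> [28, -16, -15, -27] -> [-16, -15, -27]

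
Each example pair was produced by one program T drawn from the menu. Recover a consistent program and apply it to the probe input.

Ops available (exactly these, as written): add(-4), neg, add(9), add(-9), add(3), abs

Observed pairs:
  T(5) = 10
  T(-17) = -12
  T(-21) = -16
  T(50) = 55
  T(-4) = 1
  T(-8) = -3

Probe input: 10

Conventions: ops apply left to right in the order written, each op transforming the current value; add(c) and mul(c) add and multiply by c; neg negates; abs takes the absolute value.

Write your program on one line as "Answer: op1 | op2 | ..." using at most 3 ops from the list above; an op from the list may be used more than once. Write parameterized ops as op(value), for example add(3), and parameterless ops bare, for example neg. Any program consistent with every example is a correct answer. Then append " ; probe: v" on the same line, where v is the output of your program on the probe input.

add(9) | add(-4) ; probe: 15

Check, running the answer program on each example:
  5 -> 14 -> 10
  -17 -> -8 -> -12
  -21 -> -12 -> -16
  50 -> 59 -> 55
  -4 -> 5 -> 1
  -8 -> 1 -> -3
  probe: 10 -> 19 -> 15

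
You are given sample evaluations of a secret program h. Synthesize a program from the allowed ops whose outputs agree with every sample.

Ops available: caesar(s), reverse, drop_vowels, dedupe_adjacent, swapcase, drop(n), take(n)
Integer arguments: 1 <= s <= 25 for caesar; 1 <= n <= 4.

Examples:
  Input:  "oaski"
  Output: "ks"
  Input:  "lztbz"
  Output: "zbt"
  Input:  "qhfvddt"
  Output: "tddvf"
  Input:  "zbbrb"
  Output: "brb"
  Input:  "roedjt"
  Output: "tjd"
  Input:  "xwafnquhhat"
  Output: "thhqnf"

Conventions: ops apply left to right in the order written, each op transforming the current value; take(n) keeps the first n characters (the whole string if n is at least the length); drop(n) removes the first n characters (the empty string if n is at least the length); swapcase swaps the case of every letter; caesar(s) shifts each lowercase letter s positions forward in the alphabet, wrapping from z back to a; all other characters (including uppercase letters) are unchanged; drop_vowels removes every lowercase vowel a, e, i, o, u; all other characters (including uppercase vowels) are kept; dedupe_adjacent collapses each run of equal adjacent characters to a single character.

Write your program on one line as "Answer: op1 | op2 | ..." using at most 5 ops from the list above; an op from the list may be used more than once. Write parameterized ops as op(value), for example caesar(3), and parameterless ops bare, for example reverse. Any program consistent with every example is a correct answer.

swapcase | drop(2) | swapcase | reverse | drop_vowels

Check, running the answer program on each example:
  "oaski" -> "OASKI" -> "SKI" -> "ski" -> "iks" -> "ks"
  "lztbz" -> "LZTBZ" -> "TBZ" -> "tbz" -> "zbt" -> "zbt"
  "qhfvddt" -> "QHFVDDT" -> "FVDDT" -> "fvddt" -> "tddvf" -> "tddvf"
  "zbbrb" -> "ZBBRB" -> "BRB" -> "brb" -> "brb" -> "brb"
  "roedjt" -> "ROEDJT" -> "EDJT" -> "edjt" -> "tjde" -> "tjd"
  "xwafnquhhat" -> "XWAFNQUHHAT" -> "AFNQUHHAT" -> "afnquhhat" -> "tahhuqnfa" -> "thhqnf"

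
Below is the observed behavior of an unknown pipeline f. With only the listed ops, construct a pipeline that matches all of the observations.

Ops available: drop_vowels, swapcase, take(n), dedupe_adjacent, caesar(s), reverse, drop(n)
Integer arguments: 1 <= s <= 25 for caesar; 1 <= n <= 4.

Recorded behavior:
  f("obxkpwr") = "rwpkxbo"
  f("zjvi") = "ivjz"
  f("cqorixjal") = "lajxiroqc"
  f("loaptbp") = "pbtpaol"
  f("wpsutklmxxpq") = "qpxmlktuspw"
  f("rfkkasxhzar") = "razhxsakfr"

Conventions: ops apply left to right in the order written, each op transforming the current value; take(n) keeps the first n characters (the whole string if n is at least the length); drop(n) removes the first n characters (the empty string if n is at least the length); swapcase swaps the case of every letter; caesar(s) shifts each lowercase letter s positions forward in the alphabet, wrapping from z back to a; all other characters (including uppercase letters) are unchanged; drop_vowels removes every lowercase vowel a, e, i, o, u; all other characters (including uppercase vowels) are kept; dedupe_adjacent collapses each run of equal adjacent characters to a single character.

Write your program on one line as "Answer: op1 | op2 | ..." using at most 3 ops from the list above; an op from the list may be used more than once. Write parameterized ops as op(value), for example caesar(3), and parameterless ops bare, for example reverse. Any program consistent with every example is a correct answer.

dedupe_adjacent | reverse

Check, running the answer program on each example:
  "obxkpwr" -> "obxkpwr" -> "rwpkxbo"
  "zjvi" -> "zjvi" -> "ivjz"
  "cqorixjal" -> "cqorixjal" -> "lajxiroqc"
  "loaptbp" -> "loaptbp" -> "pbtpaol"
  "wpsutklmxxpq" -> "wpsutklmxpq" -> "qpxmlktuspw"
  "rfkkasxhzar" -> "rfkasxhzar" -> "razhxsakfr"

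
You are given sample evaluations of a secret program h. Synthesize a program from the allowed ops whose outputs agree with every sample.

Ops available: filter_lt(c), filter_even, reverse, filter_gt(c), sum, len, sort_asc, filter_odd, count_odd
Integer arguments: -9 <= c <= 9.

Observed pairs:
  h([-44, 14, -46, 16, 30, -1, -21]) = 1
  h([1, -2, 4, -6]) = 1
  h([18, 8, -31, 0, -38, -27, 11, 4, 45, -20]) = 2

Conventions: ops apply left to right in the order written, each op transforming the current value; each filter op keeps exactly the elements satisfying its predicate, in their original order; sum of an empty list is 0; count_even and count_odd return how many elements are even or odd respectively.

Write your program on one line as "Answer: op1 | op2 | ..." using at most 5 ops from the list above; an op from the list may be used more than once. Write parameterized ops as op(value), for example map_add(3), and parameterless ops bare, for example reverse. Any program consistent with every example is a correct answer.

sort_asc | filter_gt(-9) | filter_odd | len

Check, running the answer program on each example:
  [-44, 14, -46, 16, 30, -1, -21] -> [-46, -44, -21, -1, 14, 16, 30] -> [-1, 14, 16, 30] -> [-1] -> 1
  [1, -2, 4, -6] -> [-6, -2, 1, 4] -> [-6, -2, 1, 4] -> [1] -> 1
  [18, 8, -31, 0, -38, -27, 11, 4, 45, -20] -> [-38, -31, -27, -20, 0, 4, 8, 11, 18, 45] -> [0, 4, 8, 11, 18, 45] -> [11, 45] -> 2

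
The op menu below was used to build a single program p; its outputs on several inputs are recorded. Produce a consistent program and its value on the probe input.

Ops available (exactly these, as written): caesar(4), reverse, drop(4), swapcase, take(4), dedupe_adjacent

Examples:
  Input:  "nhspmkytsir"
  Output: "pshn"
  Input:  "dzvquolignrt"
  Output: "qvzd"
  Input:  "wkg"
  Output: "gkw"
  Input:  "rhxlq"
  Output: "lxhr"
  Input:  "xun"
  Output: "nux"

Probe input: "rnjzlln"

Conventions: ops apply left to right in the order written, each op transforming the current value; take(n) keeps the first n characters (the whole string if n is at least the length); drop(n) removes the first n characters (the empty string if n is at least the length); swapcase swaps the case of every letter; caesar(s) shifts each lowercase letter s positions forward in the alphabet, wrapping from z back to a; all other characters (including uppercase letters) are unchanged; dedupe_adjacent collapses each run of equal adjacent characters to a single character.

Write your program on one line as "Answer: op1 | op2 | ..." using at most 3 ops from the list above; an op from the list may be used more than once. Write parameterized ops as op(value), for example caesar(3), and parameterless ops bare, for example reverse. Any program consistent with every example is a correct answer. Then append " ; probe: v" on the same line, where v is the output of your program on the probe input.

take(4) | reverse ; probe: "zjnr"

Check, running the answer program on each example:
  "nhspmkytsir" -> "nhsp" -> "pshn"
  "dzvquolignrt" -> "dzvq" -> "qvzd"
  "wkg" -> "wkg" -> "gkw"
  "rhxlq" -> "rhxl" -> "lxhr"
  "xun" -> "xun" -> "nux"
  probe: "rnjzlln" -> "rnjz" -> "zjnr"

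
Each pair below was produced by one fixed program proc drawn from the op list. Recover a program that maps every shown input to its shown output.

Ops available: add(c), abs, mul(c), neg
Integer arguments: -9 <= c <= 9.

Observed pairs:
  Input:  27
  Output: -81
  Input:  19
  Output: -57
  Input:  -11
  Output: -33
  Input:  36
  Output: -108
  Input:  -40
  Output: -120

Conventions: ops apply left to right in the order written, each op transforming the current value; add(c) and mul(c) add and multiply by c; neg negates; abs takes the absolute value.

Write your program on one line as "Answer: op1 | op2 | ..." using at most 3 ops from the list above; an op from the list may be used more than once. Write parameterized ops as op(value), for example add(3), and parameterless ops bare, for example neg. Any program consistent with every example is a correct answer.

abs | mul(-3)

Check, running the answer program on each example:
  27 -> 27 -> -81
  19 -> 19 -> -57
  -11 -> 11 -> -33
  36 -> 36 -> -108
  -40 -> 40 -> -120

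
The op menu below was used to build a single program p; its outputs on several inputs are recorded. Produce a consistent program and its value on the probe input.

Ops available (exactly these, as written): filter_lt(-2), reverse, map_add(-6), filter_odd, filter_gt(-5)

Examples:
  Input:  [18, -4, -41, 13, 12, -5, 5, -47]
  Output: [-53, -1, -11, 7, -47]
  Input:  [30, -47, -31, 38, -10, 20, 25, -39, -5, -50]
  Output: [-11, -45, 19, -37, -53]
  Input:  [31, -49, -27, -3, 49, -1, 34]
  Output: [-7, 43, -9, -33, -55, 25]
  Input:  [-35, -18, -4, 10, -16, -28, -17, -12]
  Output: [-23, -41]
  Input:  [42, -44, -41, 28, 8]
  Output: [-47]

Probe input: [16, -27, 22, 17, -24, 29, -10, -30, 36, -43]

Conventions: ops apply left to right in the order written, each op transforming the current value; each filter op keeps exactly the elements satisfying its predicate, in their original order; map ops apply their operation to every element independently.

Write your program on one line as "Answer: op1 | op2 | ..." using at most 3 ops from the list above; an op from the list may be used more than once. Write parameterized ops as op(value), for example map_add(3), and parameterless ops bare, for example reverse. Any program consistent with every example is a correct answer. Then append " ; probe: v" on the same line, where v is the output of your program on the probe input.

reverse | map_add(-6) | filter_odd ; probe: [-49, 23, 11, -33]

Check, running the answer program on each example:
  [18, -4, -41, 13, 12, -5, 5, -47] -> [-47, 5, -5, 12, 13, -41, -4, 18] -> [-53, -1, -11, 6, 7, -47, -10, 12] -> [-53, -1, -11, 7, -47]
  [30, -47, -31, 38, -10, 20, 25, -39, -5, -50] -> [-50, -5, -39, 25, 20, -10, 38, -31, -47, 30] -> [-56, -11, -45, 19, 14, -16, 32, -37, -53, 24] -> [-11, -45, 19, -37, -53]
  [31, -49, -27, -3, 49, -1, 34] -> [34, -1, 49, -3, -27, -49, 31] -> [28, -7, 43, -9, -33, -55, 25] -> [-7, 43, -9, -33, -55, 25]
  [-35, -18, -4, 10, -16, -28, -17, -12] -> [-12, -17, -28, -16, 10, -4, -18, -35] -> [-18, -23, -34, -22, 4, -10, -24, -41] -> [-23, -41]
  [42, -44, -41, 28, 8] -> [8, 28, -41, -44, 42] -> [2, 22, -47, -50, 36] -> [-47]
  probe: [16, -27, 22, 17, -24, 29, -10, -30, 36, -43] -> [-43, 36, -30, -10, 29, -24, 17, 22, -27, 16] -> [-49, 30, -36, -16, 23, -30, 11, 16, -33, 10] -> [-49, 23, 11, -33]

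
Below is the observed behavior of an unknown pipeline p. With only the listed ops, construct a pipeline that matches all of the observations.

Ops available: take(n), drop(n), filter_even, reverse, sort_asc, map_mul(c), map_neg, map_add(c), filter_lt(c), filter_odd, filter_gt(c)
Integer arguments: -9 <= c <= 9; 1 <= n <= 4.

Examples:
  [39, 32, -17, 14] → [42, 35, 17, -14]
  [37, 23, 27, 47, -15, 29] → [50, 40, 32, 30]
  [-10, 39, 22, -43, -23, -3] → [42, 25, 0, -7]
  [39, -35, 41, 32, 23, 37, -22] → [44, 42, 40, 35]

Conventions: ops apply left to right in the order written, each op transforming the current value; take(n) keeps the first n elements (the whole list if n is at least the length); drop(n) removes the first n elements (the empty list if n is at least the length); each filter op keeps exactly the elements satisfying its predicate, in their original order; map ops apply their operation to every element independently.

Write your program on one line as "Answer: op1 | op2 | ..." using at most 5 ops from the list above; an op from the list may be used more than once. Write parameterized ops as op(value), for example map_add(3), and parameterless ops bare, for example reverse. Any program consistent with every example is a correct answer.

sort_asc | reverse | take(4) | map_add(3)

Check, running the answer program on each example:
  [39, 32, -17, 14] -> [-17, 14, 32, 39] -> [39, 32, 14, -17] -> [39, 32, 14, -17] -> [42, 35, 17, -14]
  [37, 23, 27, 47, -15, 29] -> [-15, 23, 27, 29, 37, 47] -> [47, 37, 29, 27, 23, -15] -> [47, 37, 29, 27] -> [50, 40, 32, 30]
  [-10, 39, 22, -43, -23, -3] -> [-43, -23, -10, -3, 22, 39] -> [39, 22, -3, -10, -23, -43] -> [39, 22, -3, -10] -> [42, 25, 0, -7]
  [39, -35, 41, 32, 23, 37, -22] -> [-35, -22, 23, 32, 37, 39, 41] -> [41, 39, 37, 32, 23, -22, -35] -> [41, 39, 37, 32] -> [44, 42, 40, 35]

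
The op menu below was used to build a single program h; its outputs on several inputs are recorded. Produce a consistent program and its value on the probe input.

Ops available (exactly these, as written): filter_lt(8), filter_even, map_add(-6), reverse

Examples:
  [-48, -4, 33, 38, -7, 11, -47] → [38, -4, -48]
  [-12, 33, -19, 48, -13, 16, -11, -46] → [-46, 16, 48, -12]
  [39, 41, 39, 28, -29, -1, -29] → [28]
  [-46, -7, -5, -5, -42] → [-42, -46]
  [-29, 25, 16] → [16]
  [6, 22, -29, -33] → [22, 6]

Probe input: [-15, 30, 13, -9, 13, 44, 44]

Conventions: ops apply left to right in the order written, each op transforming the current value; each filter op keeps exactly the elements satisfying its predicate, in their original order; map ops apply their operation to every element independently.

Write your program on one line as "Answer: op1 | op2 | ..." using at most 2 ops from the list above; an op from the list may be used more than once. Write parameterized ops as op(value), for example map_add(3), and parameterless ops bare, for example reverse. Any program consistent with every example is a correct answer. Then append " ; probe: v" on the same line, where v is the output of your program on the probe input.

filter_even | reverse ; probe: [44, 44, 30]

Check, running the answer program on each example:
  [-48, -4, 33, 38, -7, 11, -47] -> [-48, -4, 38] -> [38, -4, -48]
  [-12, 33, -19, 48, -13, 16, -11, -46] -> [-12, 48, 16, -46] -> [-46, 16, 48, -12]
  [39, 41, 39, 28, -29, -1, -29] -> [28] -> [28]
  [-46, -7, -5, -5, -42] -> [-46, -42] -> [-42, -46]
  [-29, 25, 16] -> [16] -> [16]
  [6, 22, -29, -33] -> [6, 22] -> [22, 6]
  probe: [-15, 30, 13, -9, 13, 44, 44] -> [30, 44, 44] -> [44, 44, 30]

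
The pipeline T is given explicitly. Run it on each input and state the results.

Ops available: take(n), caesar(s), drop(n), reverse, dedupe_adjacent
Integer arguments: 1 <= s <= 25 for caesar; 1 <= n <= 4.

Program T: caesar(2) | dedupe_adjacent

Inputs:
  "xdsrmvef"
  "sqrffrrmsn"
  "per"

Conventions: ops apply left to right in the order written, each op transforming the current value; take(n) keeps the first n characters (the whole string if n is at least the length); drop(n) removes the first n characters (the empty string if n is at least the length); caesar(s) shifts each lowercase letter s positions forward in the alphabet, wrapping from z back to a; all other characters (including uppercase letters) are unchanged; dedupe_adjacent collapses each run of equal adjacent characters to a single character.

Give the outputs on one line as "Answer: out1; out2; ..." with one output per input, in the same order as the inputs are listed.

Execution, op by op:
  "xdsrmvef" -> "zfutoxgh" -> "zfutoxgh"
  "sqrffrrmsn" -> "usthhttoup" -> "usthtoup"
  "per" -> "rgt" -> "rgt"

"zfutoxgh"; "usthtoup"; "rgt"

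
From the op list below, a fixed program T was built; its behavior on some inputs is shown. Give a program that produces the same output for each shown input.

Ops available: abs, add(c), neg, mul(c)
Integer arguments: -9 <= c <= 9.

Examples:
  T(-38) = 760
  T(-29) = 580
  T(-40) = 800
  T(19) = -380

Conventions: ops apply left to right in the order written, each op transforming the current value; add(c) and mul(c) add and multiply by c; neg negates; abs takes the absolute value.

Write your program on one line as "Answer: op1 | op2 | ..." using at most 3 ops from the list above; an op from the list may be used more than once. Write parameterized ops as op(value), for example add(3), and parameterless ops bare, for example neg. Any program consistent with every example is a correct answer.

mul(-4) | mul(-5) | neg

Check, running the answer program on each example:
  -38 -> 152 -> -760 -> 760
  -29 -> 116 -> -580 -> 580
  -40 -> 160 -> -800 -> 800
  19 -> -76 -> 380 -> -380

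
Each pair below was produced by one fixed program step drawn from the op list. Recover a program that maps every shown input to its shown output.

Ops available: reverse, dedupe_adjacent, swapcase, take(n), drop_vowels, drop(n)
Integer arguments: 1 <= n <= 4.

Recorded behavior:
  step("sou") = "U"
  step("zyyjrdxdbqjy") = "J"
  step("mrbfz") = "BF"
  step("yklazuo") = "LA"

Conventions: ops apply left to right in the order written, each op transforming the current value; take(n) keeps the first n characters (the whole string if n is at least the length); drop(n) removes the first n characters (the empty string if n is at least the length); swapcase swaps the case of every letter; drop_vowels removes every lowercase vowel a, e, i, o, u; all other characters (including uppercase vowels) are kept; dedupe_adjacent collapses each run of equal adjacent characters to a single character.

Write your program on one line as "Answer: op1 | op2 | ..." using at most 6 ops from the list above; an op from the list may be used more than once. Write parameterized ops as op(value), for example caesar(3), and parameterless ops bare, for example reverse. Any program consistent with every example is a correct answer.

take(4) | reverse | dedupe_adjacent | swapcase | reverse | drop(2)

Check, running the answer program on each example:
  "sou" -> "sou" -> "uos" -> "uos" -> "UOS" -> "SOU" -> "U"
  "zyyjrdxdbqjy" -> "zyyj" -> "jyyz" -> "jyz" -> "JYZ" -> "ZYJ" -> "J"
  "mrbfz" -> "mrbf" -> "fbrm" -> "fbrm" -> "FBRM" -> "MRBF" -> "BF"
  "yklazuo" -> "ykla" -> "alky" -> "alky" -> "ALKY" -> "YKLA" -> "LA"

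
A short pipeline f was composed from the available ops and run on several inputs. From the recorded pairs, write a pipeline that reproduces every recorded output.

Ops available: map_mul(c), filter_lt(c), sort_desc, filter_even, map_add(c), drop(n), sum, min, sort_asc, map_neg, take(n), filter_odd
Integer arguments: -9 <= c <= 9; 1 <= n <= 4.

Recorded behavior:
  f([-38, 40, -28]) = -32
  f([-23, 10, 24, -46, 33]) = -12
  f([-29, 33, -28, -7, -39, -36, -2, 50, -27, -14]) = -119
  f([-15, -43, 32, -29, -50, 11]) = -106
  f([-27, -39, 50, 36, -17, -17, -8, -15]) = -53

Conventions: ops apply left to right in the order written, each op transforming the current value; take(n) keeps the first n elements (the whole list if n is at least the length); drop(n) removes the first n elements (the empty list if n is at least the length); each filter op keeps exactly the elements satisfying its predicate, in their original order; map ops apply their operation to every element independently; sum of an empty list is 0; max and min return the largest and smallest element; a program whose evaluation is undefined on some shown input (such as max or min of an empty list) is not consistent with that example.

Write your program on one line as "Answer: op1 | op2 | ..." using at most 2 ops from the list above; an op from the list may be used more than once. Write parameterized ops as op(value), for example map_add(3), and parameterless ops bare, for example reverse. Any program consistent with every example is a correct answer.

map_add(-2) | sum

Check, running the answer program on each example:
  [-38, 40, -28] -> [-40, 38, -30] -> -32
  [-23, 10, 24, -46, 33] -> [-25, 8, 22, -48, 31] -> -12
  [-29, 33, -28, -7, -39, -36, -2, 50, -27, -14] -> [-31, 31, -30, -9, -41, -38, -4, 48, -29, -16] -> -119
  [-15, -43, 32, -29, -50, 11] -> [-17, -45, 30, -31, -52, 9] -> -106
  [-27, -39, 50, 36, -17, -17, -8, -15] -> [-29, -41, 48, 34, -19, -19, -10, -17] -> -53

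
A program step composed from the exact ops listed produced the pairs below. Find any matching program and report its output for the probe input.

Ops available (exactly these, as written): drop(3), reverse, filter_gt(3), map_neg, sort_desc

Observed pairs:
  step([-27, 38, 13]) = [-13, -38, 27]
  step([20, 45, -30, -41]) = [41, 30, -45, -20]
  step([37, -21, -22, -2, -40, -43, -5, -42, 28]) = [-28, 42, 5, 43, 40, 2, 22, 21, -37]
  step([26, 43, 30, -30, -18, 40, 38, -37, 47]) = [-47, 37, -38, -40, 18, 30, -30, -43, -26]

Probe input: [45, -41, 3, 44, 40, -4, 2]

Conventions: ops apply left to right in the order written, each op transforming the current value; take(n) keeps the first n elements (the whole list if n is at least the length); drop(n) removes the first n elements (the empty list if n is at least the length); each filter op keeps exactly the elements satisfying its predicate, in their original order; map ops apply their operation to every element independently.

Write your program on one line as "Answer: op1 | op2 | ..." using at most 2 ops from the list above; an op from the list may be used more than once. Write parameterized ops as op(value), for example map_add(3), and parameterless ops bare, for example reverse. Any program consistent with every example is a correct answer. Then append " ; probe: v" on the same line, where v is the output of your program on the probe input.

reverse | map_neg ; probe: [-2, 4, -40, -44, -3, 41, -45]

Check, running the answer program on each example:
  [-27, 38, 13] -> [13, 38, -27] -> [-13, -38, 27]
  [20, 45, -30, -41] -> [-41, -30, 45, 20] -> [41, 30, -45, -20]
  [37, -21, -22, -2, -40, -43, -5, -42, 28] -> [28, -42, -5, -43, -40, -2, -22, -21, 37] -> [-28, 42, 5, 43, 40, 2, 22, 21, -37]
  [26, 43, 30, -30, -18, 40, 38, -37, 47] -> [47, -37, 38, 40, -18, -30, 30, 43, 26] -> [-47, 37, -38, -40, 18, 30, -30, -43, -26]
  probe: [45, -41, 3, 44, 40, -4, 2] -> [2, -4, 40, 44, 3, -41, 45] -> [-2, 4, -40, -44, -3, 41, -45]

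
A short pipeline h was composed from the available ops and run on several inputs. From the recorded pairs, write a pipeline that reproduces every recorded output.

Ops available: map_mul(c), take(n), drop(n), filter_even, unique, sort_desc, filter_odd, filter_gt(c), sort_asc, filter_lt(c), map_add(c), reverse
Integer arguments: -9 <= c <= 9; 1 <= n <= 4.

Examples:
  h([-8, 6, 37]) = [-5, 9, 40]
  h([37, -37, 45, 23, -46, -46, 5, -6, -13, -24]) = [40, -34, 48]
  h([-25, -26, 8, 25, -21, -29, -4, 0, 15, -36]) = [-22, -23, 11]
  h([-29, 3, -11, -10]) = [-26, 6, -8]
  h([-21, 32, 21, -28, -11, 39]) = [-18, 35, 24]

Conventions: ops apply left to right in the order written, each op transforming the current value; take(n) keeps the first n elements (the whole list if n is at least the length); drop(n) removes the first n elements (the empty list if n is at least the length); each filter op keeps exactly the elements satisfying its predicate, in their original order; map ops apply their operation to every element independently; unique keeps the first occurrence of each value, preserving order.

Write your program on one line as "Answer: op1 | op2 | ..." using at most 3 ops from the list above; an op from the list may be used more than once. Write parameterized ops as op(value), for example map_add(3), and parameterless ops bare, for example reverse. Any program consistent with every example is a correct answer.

map_add(-4) | map_add(7) | take(3)

Check, running the answer program on each example:
  [-8, 6, 37] -> [-12, 2, 33] -> [-5, 9, 40] -> [-5, 9, 40]
  [37, -37, 45, 23, -46, -46, 5, -6, -13, -24] -> [33, -41, 41, 19, -50, -50, 1, -10, -17, -28] -> [40, -34, 48, 26, -43, -43, 8, -3, -10, -21] -> [40, -34, 48]
  [-25, -26, 8, 25, -21, -29, -4, 0, 15, -36] -> [-29, -30, 4, 21, -25, -33, -8, -4, 11, -40] -> [-22, -23, 11, 28, -18, -26, -1, 3, 18, -33] -> [-22, -23, 11]
  [-29, 3, -11, -10] -> [-33, -1, -15, -14] -> [-26, 6, -8, -7] -> [-26, 6, -8]
  [-21, 32, 21, -28, -11, 39] -> [-25, 28, 17, -32, -15, 35] -> [-18, 35, 24, -25, -8, 42] -> [-18, 35, 24]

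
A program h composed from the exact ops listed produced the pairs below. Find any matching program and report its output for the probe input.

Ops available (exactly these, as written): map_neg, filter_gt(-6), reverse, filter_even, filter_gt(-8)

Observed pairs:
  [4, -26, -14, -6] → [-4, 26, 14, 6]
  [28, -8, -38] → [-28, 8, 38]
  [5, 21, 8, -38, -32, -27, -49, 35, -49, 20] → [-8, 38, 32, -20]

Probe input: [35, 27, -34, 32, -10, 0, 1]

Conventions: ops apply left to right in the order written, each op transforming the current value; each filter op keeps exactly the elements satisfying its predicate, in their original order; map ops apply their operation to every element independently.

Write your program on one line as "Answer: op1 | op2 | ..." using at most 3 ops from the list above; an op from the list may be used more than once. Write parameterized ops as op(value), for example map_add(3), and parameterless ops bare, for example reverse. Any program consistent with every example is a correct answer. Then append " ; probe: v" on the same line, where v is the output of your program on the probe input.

map_neg | filter_even ; probe: [34, -32, 10, 0]

Check, running the answer program on each example:
  [4, -26, -14, -6] -> [-4, 26, 14, 6] -> [-4, 26, 14, 6]
  [28, -8, -38] -> [-28, 8, 38] -> [-28, 8, 38]
  [5, 21, 8, -38, -32, -27, -49, 35, -49, 20] -> [-5, -21, -8, 38, 32, 27, 49, -35, 49, -20] -> [-8, 38, 32, -20]
  probe: [35, 27, -34, 32, -10, 0, 1] -> [-35, -27, 34, -32, 10, 0, -1] -> [34, -32, 10, 0]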